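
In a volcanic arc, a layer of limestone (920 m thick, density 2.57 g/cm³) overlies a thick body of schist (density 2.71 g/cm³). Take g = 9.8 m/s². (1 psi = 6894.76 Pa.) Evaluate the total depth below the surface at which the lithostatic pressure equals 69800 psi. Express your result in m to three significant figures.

Pressure at base of upper layers: 2570×9.8×920 = 2.317×10^7 Pa = 3361 psi
Remaining pressure to be supplied by schist: 4.813×10^8 − 2.317×10^7 = 4.581×10^8 Pa
Additional depth in schist = 4.581×10^8 Pa / (2710 kg/m³ × 9.8 m/s²) = 17248 m
Total depth = 920 m + 17248 m = 18168 m

18200 m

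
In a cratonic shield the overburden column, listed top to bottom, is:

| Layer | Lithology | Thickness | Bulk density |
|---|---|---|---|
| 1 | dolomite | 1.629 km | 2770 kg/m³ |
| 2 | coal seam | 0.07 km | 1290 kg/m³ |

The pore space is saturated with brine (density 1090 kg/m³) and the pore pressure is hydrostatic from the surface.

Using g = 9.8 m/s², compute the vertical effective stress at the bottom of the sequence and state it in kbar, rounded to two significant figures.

Overburden (lithostatic) stress σ_v:
dolomite: 2770 kg/m³ × 9.8 m/s² × 1629 m = 4.422×10^7 Pa = 44.22 MPa
coal seam: 1290 kg/m³ × 9.8 m/s² × 70 m = 8.849×10^5 Pa = 0.8849 MPa
Total = 44.22 + 0.8849 = 45.106 MPa
Pore pressure P_p = 1090 kg/m³ × 9.8 m/s² × 1699 m = 1.815×10^7 Pa = 18.15 MPa
Effective stress σ' = σ_v − P_p = 45.11 − 18.15 = 26.957 MPa = 0.26957 kbar

0.27 kbar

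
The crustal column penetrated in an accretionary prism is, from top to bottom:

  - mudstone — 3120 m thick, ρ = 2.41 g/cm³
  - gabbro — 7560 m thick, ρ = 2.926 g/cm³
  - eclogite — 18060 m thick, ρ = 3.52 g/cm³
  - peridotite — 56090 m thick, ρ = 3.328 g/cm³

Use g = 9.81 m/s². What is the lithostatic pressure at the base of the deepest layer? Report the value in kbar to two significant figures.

mudstone: 2410 kg/m³ × 9.81 m/s² × 3120 m = 7.376×10^7 Pa = 0.7376 kbar
gabbro: 2926 kg/m³ × 9.81 m/s² × 7560 m = 2.170×10^8 Pa = 2.170 kbar
eclogite: 3520 kg/m³ × 9.81 m/s² × 18060 m = 6.236×10^8 Pa = 6.236 kbar
peridotite: 3328 kg/m³ × 9.81 m/s² × 56090 m = 1.831×10^9 Pa = 18.31 kbar
Total = 0.7376 + 2.170 + 6.236 + 18.31 = 27.456 kbar

27 kbar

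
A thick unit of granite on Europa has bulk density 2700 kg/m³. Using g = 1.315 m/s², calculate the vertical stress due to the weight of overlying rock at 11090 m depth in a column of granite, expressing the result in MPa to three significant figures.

39.4 MPa

granite: 2700 kg/m³ × 1.315 m/s² × 11090 m = 3.938×10^7 Pa = 39.38 MPa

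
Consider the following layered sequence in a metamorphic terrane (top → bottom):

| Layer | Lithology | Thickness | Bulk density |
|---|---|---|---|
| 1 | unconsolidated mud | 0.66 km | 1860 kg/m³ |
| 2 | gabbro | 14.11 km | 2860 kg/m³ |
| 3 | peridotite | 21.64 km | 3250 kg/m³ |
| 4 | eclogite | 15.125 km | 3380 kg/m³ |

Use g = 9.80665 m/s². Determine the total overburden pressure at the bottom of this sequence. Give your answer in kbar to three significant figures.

16.0 kbar

unconsolidated mud: 1860 kg/m³ × 9.80665 m/s² × 660 m = 1.204×10^7 Pa = 0.1204 kbar
gabbro: 2860 kg/m³ × 9.80665 m/s² × 14110 m = 3.957×10^8 Pa = 3.957 kbar
peridotite: 3250 kg/m³ × 9.80665 m/s² × 21640 m = 6.897×10^8 Pa = 6.897 kbar
eclogite: 3380 kg/m³ × 9.80665 m/s² × 15125 m = 5.013×10^8 Pa = 5.013 kbar
Total = 0.1204 + 3.957 + 6.897 + 5.013 = 15.988 kbar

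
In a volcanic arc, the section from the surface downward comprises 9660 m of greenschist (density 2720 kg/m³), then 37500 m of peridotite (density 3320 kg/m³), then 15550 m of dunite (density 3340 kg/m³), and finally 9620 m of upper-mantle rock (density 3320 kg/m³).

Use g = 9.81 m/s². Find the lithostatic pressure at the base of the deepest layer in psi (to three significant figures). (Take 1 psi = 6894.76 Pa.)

334000 psi

greenschist: 2720 kg/m³ × 9.81 m/s² × 9660 m = 2.578×10^8 Pa = 37385 psi
peridotite: 3320 kg/m³ × 9.81 m/s² × 37500 m = 1.221×10^9 Pa = 1.771×10^5 psi
dunite: 3340 kg/m³ × 9.81 m/s² × 15550 m = 5.095×10^8 Pa = 73897 psi
upper-mantle rock: 3320 kg/m³ × 9.81 m/s² × 9620 m = 3.133×10^8 Pa = 45443 psi
Total = 37385 + 1.771×10^5 + 73897 + 45443 = 3.3387×10^5 psi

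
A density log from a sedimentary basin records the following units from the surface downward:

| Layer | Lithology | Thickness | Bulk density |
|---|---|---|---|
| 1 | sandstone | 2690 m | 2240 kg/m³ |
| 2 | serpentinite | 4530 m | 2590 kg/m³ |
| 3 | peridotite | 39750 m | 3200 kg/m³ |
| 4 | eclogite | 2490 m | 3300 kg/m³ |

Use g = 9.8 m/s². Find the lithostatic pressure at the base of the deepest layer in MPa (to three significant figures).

sandstone: 2240 kg/m³ × 9.8 m/s² × 2690 m = 5.905×10^7 Pa = 59.05 MPa
serpentinite: 2590 kg/m³ × 9.8 m/s² × 4530 m = 1.150×10^8 Pa = 115.0 MPa
peridotite: 3200 kg/m³ × 9.8 m/s² × 39750 m = 1.247×10^9 Pa = 1247 MPa
eclogite: 3300 kg/m³ × 9.8 m/s² × 2490 m = 8.053×10^7 Pa = 80.53 MPa
Total = 59.05 + 115.0 + 1247 + 80.53 = 1501.1 MPa

1500 MPa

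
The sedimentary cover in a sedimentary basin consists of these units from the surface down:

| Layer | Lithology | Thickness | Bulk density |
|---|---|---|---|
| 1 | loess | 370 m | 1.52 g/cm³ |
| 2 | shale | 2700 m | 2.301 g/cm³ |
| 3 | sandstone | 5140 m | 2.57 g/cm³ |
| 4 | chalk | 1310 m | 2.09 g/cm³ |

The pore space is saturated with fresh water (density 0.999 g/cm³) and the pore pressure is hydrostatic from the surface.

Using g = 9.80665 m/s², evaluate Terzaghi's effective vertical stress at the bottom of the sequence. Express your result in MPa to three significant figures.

Overburden (lithostatic) stress σ_v:
loess: 1520 kg/m³ × 9.80665 m/s² × 370 m = 5.515×10^6 Pa = 5.515 MPa
shale: 2301 kg/m³ × 9.80665 m/s² × 2700 m = 6.093×10^7 Pa = 60.93 MPa
sandstone: 2570 kg/m³ × 9.80665 m/s² × 5140 m = 1.295×10^8 Pa = 129.5 MPa
chalk: 2090 kg/m³ × 9.80665 m/s² × 1310 m = 2.685×10^7 Pa = 26.85 MPa
Total = 5.515 + 60.93 + 129.5 + 26.85 = 222.83 MPa
Pore pressure P_p = 999 kg/m³ × 9.80665 m/s² × 9520 m = 9.327×10^7 Pa = 93.27 MPa
Effective stress σ' = σ_v − P_p = 222.8 − 93.27 = 129.57 MPa

130 MPa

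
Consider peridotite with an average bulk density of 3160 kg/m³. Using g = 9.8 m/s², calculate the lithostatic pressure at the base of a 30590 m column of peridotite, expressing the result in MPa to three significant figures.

947 MPa

peridotite: 3160 kg/m³ × 9.8 m/s² × 30590 m = 9.473×10^8 Pa = 947.3 MPa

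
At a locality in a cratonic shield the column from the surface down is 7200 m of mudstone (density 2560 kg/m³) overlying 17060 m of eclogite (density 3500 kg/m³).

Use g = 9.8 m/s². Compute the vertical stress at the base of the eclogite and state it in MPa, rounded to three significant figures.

766 MPa

mudstone: 2560 kg/m³ × 9.8 m/s² × 7200 m = 1.806×10^8 Pa = 180.6 MPa
eclogite: 3500 kg/m³ × 9.8 m/s² × 17060 m = 5.852×10^8 Pa = 585.2 MPa
Total = 180.6 + 585.2 = 765.79 MPa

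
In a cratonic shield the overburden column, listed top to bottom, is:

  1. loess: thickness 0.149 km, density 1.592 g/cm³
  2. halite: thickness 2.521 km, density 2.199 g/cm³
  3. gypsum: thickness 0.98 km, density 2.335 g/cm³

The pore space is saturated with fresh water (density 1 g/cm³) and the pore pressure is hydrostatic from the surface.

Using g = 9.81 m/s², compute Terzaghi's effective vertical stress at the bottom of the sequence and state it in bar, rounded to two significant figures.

Overburden (lithostatic) stress σ_v:
loess: 1592 kg/m³ × 9.81 m/s² × 149 m = 2.327×10^6 Pa = 2.327 MPa
halite: 2199 kg/m³ × 9.81 m/s² × 2521 m = 5.438×10^7 Pa = 54.38 MPa
gypsum: 2335 kg/m³ × 9.81 m/s² × 980 m = 2.245×10^7 Pa = 22.45 MPa
Total = 2.327 + 54.38 + 22.45 = 79.159 MPa
Pore pressure P_p = 1000 kg/m³ × 9.81 m/s² × 3650 m = 3.581×10^7 Pa = 35.81 MPa
Effective stress σ' = σ_v − P_p = 79.16 − 35.81 = 43.352 MPa = 433.52 bar

430 bar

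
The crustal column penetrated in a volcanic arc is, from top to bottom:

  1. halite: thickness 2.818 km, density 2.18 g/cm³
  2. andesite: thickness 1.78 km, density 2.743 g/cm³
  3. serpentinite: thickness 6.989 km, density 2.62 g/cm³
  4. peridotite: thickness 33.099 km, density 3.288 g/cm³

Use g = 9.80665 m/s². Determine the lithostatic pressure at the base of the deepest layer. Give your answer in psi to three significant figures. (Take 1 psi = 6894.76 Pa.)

halite: 2180 kg/m³ × 9.80665 m/s² × 2818 m = 6.024×10^7 Pa = 8738 psi
andesite: 2743 kg/m³ × 9.80665 m/s² × 1780 m = 4.788×10^7 Pa = 6945 psi
serpentinite: 2620 kg/m³ × 9.80665 m/s² × 6989 m = 1.796×10^8 Pa = 26045 psi
peridotite: 3288 kg/m³ × 9.80665 m/s² × 33099 m = 1.067×10^9 Pa = 1.548×10^5 psi
Total = 8738 + 6945 + 26045 + 1.548×10^5 = 1.9652×10^5 psi

197000 psi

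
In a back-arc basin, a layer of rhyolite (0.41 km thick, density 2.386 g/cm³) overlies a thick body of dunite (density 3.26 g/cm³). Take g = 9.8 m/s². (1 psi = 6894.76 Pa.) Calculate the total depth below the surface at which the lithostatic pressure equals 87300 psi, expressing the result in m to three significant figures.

Pressure at base of upper layers: 2386×9.8×410 = 9.587×10^6 Pa = 1390 psi
Remaining pressure to be supplied by dunite: 6.019×10^8 − 9.587×10^6 = 5.923×10^8 Pa
Additional depth in dunite = 5.923×10^8 Pa / (3260 kg/m³ × 9.8 m/s²) = 18540 m
Total depth = 410 m + 18540 m = 18950 m

19000 m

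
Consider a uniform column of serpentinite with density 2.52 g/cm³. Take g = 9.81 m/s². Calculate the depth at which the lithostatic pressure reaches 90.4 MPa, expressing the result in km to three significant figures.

3.66 km

h = P/(ρg) = 90.4 MPa / (2520 kg/m³ × 9.81 m/s²) = 9.040×10^7 Pa / 24721 Pa/m = 3656.8 m
= 3.6568 km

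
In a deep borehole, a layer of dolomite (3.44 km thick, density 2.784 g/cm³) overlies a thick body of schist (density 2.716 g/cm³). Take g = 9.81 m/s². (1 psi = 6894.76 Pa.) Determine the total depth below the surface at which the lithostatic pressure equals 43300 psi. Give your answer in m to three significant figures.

11100 m

Pressure at base of upper layers: 2784×9.81×3440 = 9.395×10^7 Pa = 13626 psi
Remaining pressure to be supplied by schist: 2.985×10^8 − 9.395×10^7 = 2.046×10^8 Pa
Additional depth in schist = 2.046×10^8 Pa / (2716 kg/m³ × 9.81 m/s²) = 7678.8 m
Total depth = 3440 m + 7678.8 m = 11119 m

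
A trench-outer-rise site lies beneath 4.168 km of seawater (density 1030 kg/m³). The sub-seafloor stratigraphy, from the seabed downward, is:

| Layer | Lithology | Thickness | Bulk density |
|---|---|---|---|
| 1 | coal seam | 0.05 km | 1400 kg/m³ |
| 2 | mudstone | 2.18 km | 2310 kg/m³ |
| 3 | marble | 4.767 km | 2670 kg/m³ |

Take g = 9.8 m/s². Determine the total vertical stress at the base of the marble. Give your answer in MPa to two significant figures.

220 MPa

seawater: 1030 kg/m³ × 9.8 m/s² × 4168 m = 4.207×10^7 Pa = 42.07 MPa
coal seam: 1400 kg/m³ × 9.8 m/s² × 50 m = 6.860×10^5 Pa = 0.6860 MPa
mudstone: 2310 kg/m³ × 9.8 m/s² × 2180 m = 4.935×10^7 Pa = 49.35 MPa
marble: 2670 kg/m³ × 9.8 m/s² × 4767 m = 1.247×10^8 Pa = 124.7 MPa
Total = 42.07 + 0.6860 + 49.35 + 124.7 = 216.84 MPa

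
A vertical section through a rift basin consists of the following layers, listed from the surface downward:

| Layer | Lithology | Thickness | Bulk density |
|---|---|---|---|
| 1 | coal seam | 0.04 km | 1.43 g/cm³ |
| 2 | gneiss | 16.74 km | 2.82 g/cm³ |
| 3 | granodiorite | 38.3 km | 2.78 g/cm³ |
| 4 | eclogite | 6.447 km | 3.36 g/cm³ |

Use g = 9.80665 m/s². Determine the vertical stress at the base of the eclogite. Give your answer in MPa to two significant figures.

1700 MPa

coal seam: 1430 kg/m³ × 9.80665 m/s² × 40 m = 5.609×10^5 Pa = 0.5609 MPa
gneiss: 2820 kg/m³ × 9.80665 m/s² × 16740 m = 4.629×10^8 Pa = 462.9 MPa
granodiorite: 2780 kg/m³ × 9.80665 m/s² × 38300 m = 1.044×10^9 Pa = 1044 MPa
eclogite: 3360 kg/m³ × 9.80665 m/s² × 6447 m = 2.124×10^8 Pa = 212.4 MPa
Total = 0.5609 + 462.9 + 1044 + 212.4 = 1720.1 MPa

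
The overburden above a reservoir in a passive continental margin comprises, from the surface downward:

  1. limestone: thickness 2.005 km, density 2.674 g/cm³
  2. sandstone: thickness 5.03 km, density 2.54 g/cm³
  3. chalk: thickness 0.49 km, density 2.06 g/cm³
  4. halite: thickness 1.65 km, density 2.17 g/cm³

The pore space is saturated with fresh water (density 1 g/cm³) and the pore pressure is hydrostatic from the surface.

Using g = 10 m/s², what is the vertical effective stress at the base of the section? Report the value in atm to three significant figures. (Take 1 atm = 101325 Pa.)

1340 atm

Overburden (lithostatic) stress σ_v:
limestone: 2674 kg/m³ × 10 m/s² × 2005 m = 5.361×10^7 Pa = 53.61 MPa
sandstone: 2540 kg/m³ × 10 m/s² × 5030 m = 1.278×10^8 Pa = 127.8 MPa
chalk: 2060 kg/m³ × 10 m/s² × 490 m = 1.009×10^7 Pa = 10.09 MPa
halite: 2170 kg/m³ × 10 m/s² × 1650 m = 3.580×10^7 Pa = 35.80 MPa
Total = 53.61 + 127.8 + 10.09 + 35.80 = 227.27 MPa
Pore pressure P_p = 1000 kg/m³ × 10 m/s² × 9175 m = 9.175×10^7 Pa = 91.75 MPa
Effective stress σ' = σ_v − P_p = 227.3 − 91.75 = 135.52 MPa = 1337.5 atm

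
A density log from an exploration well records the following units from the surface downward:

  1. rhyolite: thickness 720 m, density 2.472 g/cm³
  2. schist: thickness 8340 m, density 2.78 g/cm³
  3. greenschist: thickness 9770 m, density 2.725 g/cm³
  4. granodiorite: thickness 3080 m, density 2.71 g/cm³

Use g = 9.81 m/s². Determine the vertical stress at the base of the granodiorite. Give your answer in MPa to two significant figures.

590 MPa

rhyolite: 2472 kg/m³ × 9.81 m/s² × 720 m = 1.746×10^7 Pa = 17.46 MPa
schist: 2780 kg/m³ × 9.81 m/s² × 8340 m = 2.274×10^8 Pa = 227.4 MPa
greenschist: 2725 kg/m³ × 9.81 m/s² × 9770 m = 2.612×10^8 Pa = 261.2 MPa
granodiorite: 2710 kg/m³ × 9.81 m/s² × 3080 m = 8.188×10^7 Pa = 81.88 MPa
Total = 17.46 + 227.4 + 261.2 + 81.88 = 587.96 MPa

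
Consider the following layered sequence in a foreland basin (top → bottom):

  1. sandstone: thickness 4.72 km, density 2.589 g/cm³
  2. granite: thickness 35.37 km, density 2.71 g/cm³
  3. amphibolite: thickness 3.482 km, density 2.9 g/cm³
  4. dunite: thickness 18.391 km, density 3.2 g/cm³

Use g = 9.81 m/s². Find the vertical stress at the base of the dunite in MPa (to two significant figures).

sandstone: 2589 kg/m³ × 9.81 m/s² × 4720 m = 1.199×10^8 Pa = 119.9 MPa
granite: 2710 kg/m³ × 9.81 m/s² × 35370 m = 9.403×10^8 Pa = 940.3 MPa
amphibolite: 2900 kg/m³ × 9.81 m/s² × 3482 m = 9.906×10^7 Pa = 99.06 MPa
dunite: 3200 kg/m³ × 9.81 m/s² × 18391 m = 5.773×10^8 Pa = 577.3 MPa
Total = 119.9 + 940.3 + 99.06 + 577.3 = 1736.6 MPa

1700 MPa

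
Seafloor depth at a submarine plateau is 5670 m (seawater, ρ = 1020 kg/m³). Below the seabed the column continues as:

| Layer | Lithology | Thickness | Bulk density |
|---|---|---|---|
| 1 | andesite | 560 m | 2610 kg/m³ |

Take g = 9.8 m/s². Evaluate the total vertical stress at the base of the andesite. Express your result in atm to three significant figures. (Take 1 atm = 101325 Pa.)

701 atm

seawater: 1020 kg/m³ × 9.8 m/s² × 5670 m = 5.668×10^7 Pa = 559.4 atm
andesite: 2610 kg/m³ × 9.8 m/s² × 560 m = 1.432×10^7 Pa = 141.4 atm
Total = 559.4 + 141.4 = 700.73 atm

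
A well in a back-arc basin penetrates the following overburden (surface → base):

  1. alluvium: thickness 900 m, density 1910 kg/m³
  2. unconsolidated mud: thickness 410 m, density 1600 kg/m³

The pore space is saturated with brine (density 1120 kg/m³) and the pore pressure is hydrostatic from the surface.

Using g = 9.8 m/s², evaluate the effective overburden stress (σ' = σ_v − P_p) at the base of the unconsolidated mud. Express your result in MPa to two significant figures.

8.9 MPa

Overburden (lithostatic) stress σ_v:
alluvium: 1910 kg/m³ × 9.8 m/s² × 900 m = 1.685×10^7 Pa = 16.85 MPa
unconsolidated mud: 1600 kg/m³ × 9.8 m/s² × 410 m = 6.429×10^6 Pa = 6.429 MPa
Total = 16.85 + 6.429 = 23.275 MPa
Pore pressure P_p = 1120 kg/m³ × 9.8 m/s² × 1310 m = 1.438×10^7 Pa = 14.38 MPa
Effective stress σ' = σ_v − P_p = 23.27 − 14.38 = 8.8964 MPa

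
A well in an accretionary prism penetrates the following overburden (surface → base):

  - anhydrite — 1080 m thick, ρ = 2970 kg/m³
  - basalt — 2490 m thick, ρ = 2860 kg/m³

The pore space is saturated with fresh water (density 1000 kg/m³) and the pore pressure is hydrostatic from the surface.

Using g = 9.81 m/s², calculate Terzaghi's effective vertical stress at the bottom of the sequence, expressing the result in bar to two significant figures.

Overburden (lithostatic) stress σ_v:
anhydrite: 2970 kg/m³ × 9.81 m/s² × 1080 m = 3.147×10^7 Pa = 31.47 MPa
basalt: 2860 kg/m³ × 9.81 m/s² × 2490 m = 6.986×10^7 Pa = 69.86 MPa
Total = 31.47 + 69.86 = 101.33 MPa
Pore pressure P_p = 1000 kg/m³ × 9.81 m/s² × 3570 m = 3.502×10^7 Pa = 35.02 MPa
Effective stress σ' = σ_v − P_p = 101.3 − 35.02 = 66.306 MPa = 663.06 bar

660 bar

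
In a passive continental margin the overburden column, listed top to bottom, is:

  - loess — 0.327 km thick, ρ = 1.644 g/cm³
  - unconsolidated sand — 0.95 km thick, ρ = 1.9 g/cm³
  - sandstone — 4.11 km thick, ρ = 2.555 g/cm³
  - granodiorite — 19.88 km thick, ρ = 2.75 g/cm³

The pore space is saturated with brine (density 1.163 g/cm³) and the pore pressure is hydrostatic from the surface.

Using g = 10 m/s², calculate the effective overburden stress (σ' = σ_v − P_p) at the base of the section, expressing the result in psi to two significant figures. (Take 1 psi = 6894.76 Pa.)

Overburden (lithostatic) stress σ_v:
loess: 1644 kg/m³ × 10 m/s² × 327 m = 5.376×10^6 Pa = 5.376 MPa
unconsolidated sand: 1900 kg/m³ × 10 m/s² × 950 m = 1.805×10^7 Pa = 18.05 MPa
sandstone: 2555 kg/m³ × 10 m/s² × 4110 m = 1.050×10^8 Pa = 105.0 MPa
granodiorite: 2750 kg/m³ × 10 m/s² × 19880 m = 5.467×10^8 Pa = 546.7 MPa
Total = 5.376 + 18.05 + 105.0 + 546.7 = 675.14 MPa
Pore pressure P_p = 1163 kg/m³ × 10 m/s² × 25267 m = 2.939×10^8 Pa = 293.9 MPa
Effective stress σ' = σ_v − P_p = 675.1 − 293.9 = 381.28 MPa = 55300 psi

55000 psi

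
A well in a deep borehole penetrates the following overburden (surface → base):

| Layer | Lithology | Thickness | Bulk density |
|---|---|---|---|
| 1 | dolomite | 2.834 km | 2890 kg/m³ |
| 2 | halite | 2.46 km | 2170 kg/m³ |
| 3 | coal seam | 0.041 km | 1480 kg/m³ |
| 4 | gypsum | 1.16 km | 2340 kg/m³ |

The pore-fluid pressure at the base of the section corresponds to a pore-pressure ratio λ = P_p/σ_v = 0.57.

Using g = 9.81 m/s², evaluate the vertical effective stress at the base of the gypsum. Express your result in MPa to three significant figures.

Overburden (lithostatic) stress σ_v:
dolomite: 2890 kg/m³ × 9.81 m/s² × 2834 m = 8.035×10^7 Pa = 80.35 MPa
halite: 2170 kg/m³ × 9.81 m/s² × 2460 m = 5.237×10^7 Pa = 52.37 MPa
coal seam: 1480 kg/m³ × 9.81 m/s² × 41 m = 5.953×10^5 Pa = 0.5953 MPa
gypsum: 2340 kg/m³ × 9.81 m/s² × 1160 m = 2.663×10^7 Pa = 26.63 MPa
Total = 80.35 + 52.37 + 0.5953 + 26.63 = 159.94 MPa
Pore pressure P_p = λ·σ_v = 0.57 × 159.9 MPa = 91.16 MPa
Effective stress σ' = σ_v − P_p = 159.9 − 91.16 = 68.773 MPa

68.8 MPa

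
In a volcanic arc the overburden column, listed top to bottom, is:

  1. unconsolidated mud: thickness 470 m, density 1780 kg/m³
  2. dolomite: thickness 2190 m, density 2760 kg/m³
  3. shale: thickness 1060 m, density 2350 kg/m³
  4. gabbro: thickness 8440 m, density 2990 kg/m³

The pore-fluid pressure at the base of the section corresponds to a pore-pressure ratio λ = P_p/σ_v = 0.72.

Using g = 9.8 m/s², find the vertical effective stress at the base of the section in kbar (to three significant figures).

Overburden (lithostatic) stress σ_v:
unconsolidated mud: 1780 kg/m³ × 9.8 m/s² × 470 m = 8.199×10^6 Pa = 8.199 MPa
dolomite: 2760 kg/m³ × 9.8 m/s² × 2190 m = 5.924×10^7 Pa = 59.24 MPa
shale: 2350 kg/m³ × 9.8 m/s² × 1060 m = 2.441×10^7 Pa = 24.41 MPa
gabbro: 2990 kg/m³ × 9.8 m/s² × 8440 m = 2.473×10^8 Pa = 247.3 MPa
Total = 8.199 + 59.24 + 24.41 + 247.3 = 339.15 MPa
Pore pressure P_p = λ·σ_v = 0.72 × 339.2 MPa = 244.2 MPa
Effective stress σ' = σ_v − P_p = 339.2 − 244.2 = 94.963 MPa = 0.94963 kbar

0.950 kbar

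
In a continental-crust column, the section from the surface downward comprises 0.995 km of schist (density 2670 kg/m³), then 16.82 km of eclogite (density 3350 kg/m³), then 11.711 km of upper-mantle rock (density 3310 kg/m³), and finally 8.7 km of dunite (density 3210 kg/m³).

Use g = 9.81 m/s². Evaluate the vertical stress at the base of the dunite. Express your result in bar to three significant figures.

12300 bar

schist: 2670 kg/m³ × 9.81 m/s² × 995 m = 2.606×10^7 Pa = 260.6 bar
eclogite: 3350 kg/m³ × 9.81 m/s² × 16820 m = 5.528×10^8 Pa = 5528 bar
upper-mantle rock: 3310 kg/m³ × 9.81 m/s² × 11711 m = 3.803×10^8 Pa = 3803 bar
dunite: 3210 kg/m³ × 9.81 m/s² × 8700 m = 2.740×10^8 Pa = 2740 bar
Total = 260.6 + 5528 + 3803 + 2740 = 12331 bar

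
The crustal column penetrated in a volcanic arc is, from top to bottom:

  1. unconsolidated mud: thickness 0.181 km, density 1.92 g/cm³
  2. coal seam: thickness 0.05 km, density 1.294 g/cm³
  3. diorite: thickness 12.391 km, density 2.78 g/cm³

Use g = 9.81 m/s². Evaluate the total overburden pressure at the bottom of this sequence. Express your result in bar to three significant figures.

unconsolidated mud: 1920 kg/m³ × 9.81 m/s² × 181 m = 3.409×10^6 Pa = 34.09 bar
coal seam: 1294 kg/m³ × 9.81 m/s² × 50 m = 6.347×10^5 Pa = 6.347 bar
diorite: 2780 kg/m³ × 9.81 m/s² × 12391 m = 3.379×10^8 Pa = 3379 bar
Total = 34.09 + 6.347 + 3379 = 3419.7 bar

3420 bar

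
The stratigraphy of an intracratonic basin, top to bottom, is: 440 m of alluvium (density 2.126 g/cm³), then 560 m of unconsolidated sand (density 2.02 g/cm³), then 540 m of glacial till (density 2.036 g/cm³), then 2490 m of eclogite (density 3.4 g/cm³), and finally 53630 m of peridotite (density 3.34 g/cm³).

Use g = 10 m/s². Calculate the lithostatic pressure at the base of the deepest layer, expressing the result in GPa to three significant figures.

1.91 GPa

alluvium: 2126 kg/m³ × 10 m/s² × 440 m = 9.354×10^6 Pa = 9.354×10^-3 GPa
unconsolidated sand: 2020 kg/m³ × 10 m/s² × 560 m = 1.131×10^7 Pa = 0.01131 GPa
glacial till: 2036 kg/m³ × 10 m/s² × 540 m = 1.099×10^7 Pa = 0.01099 GPa
eclogite: 3400 kg/m³ × 10 m/s² × 2490 m = 8.466×10^7 Pa = 0.08466 GPa
peridotite: 3340 kg/m³ × 10 m/s² × 53630 m = 1.791×10^9 Pa = 1.791 GPa
Total = 9.354×10^-3 + 0.01131 + 0.01099 + 0.08466 + 1.791 = 1.9076 GPa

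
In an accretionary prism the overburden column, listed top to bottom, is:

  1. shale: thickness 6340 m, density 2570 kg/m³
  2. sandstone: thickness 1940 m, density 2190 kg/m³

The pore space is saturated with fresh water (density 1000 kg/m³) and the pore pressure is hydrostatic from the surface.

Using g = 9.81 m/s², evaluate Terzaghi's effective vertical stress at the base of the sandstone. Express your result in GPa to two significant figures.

0.12 GPa

Overburden (lithostatic) stress σ_v:
shale: 2570 kg/m³ × 9.81 m/s² × 6340 m = 1.598×10^8 Pa = 159.8 MPa
sandstone: 2190 kg/m³ × 9.81 m/s² × 1940 m = 4.168×10^7 Pa = 41.68 MPa
Total = 159.8 + 41.68 = 201.52 MPa
Pore pressure P_p = 1000 kg/m³ × 9.81 m/s² × 8280 m = 8.123×10^7 Pa = 81.23 MPa
Effective stress σ' = σ_v − P_p = 201.5 − 81.23 = 120.29 MPa = 0.12029 GPa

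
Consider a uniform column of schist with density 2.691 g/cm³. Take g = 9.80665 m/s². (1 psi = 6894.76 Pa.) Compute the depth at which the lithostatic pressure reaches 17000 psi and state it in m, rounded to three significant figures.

4440 m

h = P/(ρg) = 17000 psi / (2691 kg/m³ × 9.80665 m/s²) = 1.172×10^8 Pa / 26390 Pa/m = 4441.5 m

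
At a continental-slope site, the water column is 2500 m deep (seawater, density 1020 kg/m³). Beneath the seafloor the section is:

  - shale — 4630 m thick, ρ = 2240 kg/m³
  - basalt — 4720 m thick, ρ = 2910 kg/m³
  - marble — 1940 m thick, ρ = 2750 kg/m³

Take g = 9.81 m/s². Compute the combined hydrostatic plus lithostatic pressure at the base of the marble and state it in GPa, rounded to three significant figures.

seawater: 1020 kg/m³ × 9.81 m/s² × 2500 m = 2.502×10^7 Pa = 0.02502 GPa
shale: 2240 kg/m³ × 9.81 m/s² × 4630 m = 1.017×10^8 Pa = 0.1017 GPa
basalt: 2910 kg/m³ × 9.81 m/s² × 4720 m = 1.347×10^8 Pa = 0.1347 GPa
marble: 2750 kg/m³ × 9.81 m/s² × 1940 m = 5.234×10^7 Pa = 0.05234 GPa
Total = 0.02502 + 0.1017 + 0.1347 + 0.05234 = 0.31384 GPa

0.314 GPa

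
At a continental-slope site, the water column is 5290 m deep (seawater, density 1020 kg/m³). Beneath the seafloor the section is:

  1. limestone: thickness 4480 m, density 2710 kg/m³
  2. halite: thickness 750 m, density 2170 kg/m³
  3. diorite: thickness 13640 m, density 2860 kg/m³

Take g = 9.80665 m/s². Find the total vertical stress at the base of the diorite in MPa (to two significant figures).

570 MPa

seawater: 1020 kg/m³ × 9.80665 m/s² × 5290 m = 5.291×10^7 Pa = 52.91 MPa
limestone: 2710 kg/m³ × 9.80665 m/s² × 4480 m = 1.191×10^8 Pa = 119.1 MPa
halite: 2170 kg/m³ × 9.80665 m/s² × 750 m = 1.596×10^7 Pa = 15.96 MPa
diorite: 2860 kg/m³ × 9.80665 m/s² × 13640 m = 3.826×10^8 Pa = 382.6 MPa
Total = 52.91 + 119.1 + 15.96 + 382.6 = 570.50 MPa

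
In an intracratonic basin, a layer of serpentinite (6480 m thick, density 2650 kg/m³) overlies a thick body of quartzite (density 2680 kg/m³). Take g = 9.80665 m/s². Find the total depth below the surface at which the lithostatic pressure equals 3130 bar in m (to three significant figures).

Pressure at base of upper layers: 2650×9.80665×6480 = 1.684×10^8 Pa = 1684 bar
Remaining pressure to be supplied by quartzite: 3.130×10^8 − 1.684×10^8 = 1.446×10^8 Pa
Additional depth in quartzite = 1.446×10^8 Pa / (2680 kg/m³ × 9.80665 m/s²) = 5501.9 m
Total depth = 6480 m + 5501.9 m = 11982 m

12000 m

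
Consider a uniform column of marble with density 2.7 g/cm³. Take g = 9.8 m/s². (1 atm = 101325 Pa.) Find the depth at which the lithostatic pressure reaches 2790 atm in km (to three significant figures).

h = P/(ρg) = 2790 atm / (2700 kg/m³ × 9.8 m/s²) = 2.827×10^8 Pa / 26460 Pa/m = 10684 m
= 10.684 km

10.7 km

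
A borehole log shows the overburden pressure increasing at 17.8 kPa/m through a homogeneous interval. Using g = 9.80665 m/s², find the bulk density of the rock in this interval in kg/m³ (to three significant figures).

ρ = (dP/dz)/g = 17.8 kPa/m / 9.80665 m/s² = 17800 Pa/m / 9.80665 m/s² = 1815.1 kg/m³

1820 kg/m³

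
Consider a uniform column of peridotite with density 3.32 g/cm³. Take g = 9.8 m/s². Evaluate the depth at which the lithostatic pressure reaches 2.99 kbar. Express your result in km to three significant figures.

h = P/(ρg) = 2.99 kbar / (3320 kg/m³ × 9.8 m/s²) = 2.990×10^8 Pa / 32536 Pa/m = 9189.8 m
= 9.1898 km

9.19 km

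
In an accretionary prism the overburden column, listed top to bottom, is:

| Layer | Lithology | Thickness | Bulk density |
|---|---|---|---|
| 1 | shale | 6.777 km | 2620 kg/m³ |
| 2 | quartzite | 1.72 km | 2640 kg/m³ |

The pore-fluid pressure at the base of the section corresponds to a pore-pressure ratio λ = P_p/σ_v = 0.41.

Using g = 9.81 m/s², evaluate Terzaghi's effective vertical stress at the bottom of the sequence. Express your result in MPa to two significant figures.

130 MPa

Overburden (lithostatic) stress σ_v:
shale: 2620 kg/m³ × 9.81 m/s² × 6777 m = 1.742×10^8 Pa = 174.2 MPa
quartzite: 2640 kg/m³ × 9.81 m/s² × 1720 m = 4.455×10^7 Pa = 44.55 MPa
Total = 174.2 + 44.55 = 218.73 MPa
Pore pressure P_p = λ·σ_v = 0.41 × 218.7 MPa = 89.68 MPa
Effective stress σ' = σ_v − P_p = 218.7 − 89.68 = 129.05 MPa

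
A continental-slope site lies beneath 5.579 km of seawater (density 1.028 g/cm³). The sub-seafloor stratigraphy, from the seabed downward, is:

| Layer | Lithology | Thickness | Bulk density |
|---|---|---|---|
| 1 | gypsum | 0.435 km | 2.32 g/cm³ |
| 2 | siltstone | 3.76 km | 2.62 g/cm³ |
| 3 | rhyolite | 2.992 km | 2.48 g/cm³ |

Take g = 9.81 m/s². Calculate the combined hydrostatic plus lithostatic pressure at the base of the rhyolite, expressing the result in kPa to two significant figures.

240000 kPa

seawater: 1028 kg/m³ × 9.81 m/s² × 5579 m = 5.626×10^7 Pa = 56262 kPa
gypsum: 2320 kg/m³ × 9.81 m/s² × 435 m = 9.900×10^6 Pa = 9900 kPa
siltstone: 2620 kg/m³ × 9.81 m/s² × 3760 m = 9.664×10^7 Pa = 96640 kPa
rhyolite: 2480 kg/m³ × 9.81 m/s² × 2992 m = 7.279×10^7 Pa = 72792 kPa
Total = 56262 + 9900 + 96640 + 72792 = 2.3559×10^5 kPa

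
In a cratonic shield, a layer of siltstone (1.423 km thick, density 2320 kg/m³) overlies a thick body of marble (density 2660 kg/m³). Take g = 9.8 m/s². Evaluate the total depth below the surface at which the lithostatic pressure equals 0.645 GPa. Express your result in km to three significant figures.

24.9 km

Pressure at base of upper layers: 2320×9.8×1423 = 3.235×10^7 Pa = 0.03235 GPa
Remaining pressure to be supplied by marble: 6.450×10^8 − 3.235×10^7 = 6.126×10^8 Pa
Additional depth in marble = 6.126×10^8 Pa / (2660 kg/m³ × 9.8 m/s²) = 23502 m
Total depth = 1423 m + 23502 m = 24925 m
= 24.925 km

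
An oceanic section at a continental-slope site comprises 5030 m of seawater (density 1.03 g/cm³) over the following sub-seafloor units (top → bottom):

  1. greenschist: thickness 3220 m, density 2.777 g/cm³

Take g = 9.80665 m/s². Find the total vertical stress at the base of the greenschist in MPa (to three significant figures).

seawater: 1030 kg/m³ × 9.80665 m/s² × 5030 m = 5.081×10^7 Pa = 50.81 MPa
greenschist: 2777 kg/m³ × 9.80665 m/s² × 3220 m = 8.769×10^7 Pa = 87.69 MPa
Total = 50.81 + 87.69 = 138.50 MPa

138 MPa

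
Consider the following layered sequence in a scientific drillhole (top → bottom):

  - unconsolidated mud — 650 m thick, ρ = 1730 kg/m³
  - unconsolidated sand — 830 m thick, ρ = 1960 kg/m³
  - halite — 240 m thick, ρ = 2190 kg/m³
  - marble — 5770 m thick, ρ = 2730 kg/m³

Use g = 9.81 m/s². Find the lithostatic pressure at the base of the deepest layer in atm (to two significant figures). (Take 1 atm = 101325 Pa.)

unconsolidated mud: 1730 kg/m³ × 9.81 m/s² × 650 m = 1.103×10^7 Pa = 108.9 atm
unconsolidated sand: 1960 kg/m³ × 9.81 m/s² × 830 m = 1.596×10^7 Pa = 157.5 atm
halite: 2190 kg/m³ × 9.81 m/s² × 240 m = 5.156×10^6 Pa = 50.89 atm
marble: 2730 kg/m³ × 9.81 m/s² × 5770 m = 1.545×10^8 Pa = 1525 atm
Total = 108.9 + 157.5 + 50.89 + 1525 = 1842.3 atm

1800 atm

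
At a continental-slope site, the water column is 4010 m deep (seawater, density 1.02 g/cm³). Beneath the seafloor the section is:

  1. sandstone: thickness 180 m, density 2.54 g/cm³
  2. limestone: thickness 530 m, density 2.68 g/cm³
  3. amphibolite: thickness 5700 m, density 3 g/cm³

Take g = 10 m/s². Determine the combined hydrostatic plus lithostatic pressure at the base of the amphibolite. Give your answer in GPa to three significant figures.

seawater: 1020 kg/m³ × 10 m/s² × 4010 m = 4.090×10^7 Pa = 0.04090 GPa
sandstone: 2540 kg/m³ × 10 m/s² × 180 m = 4.572×10^6 Pa = 4.572×10^-3 GPa
limestone: 2680 kg/m³ × 10 m/s² × 530 m = 1.420×10^7 Pa = 0.01420 GPa
amphibolite: 3000 kg/m³ × 10 m/s² × 5700 m = 1.710×10^8 Pa = 0.1710 GPa
Total = 0.04090 + 4.572×10^-3 + 0.01420 + 0.1710 = 0.23068 GPa

0.231 GPa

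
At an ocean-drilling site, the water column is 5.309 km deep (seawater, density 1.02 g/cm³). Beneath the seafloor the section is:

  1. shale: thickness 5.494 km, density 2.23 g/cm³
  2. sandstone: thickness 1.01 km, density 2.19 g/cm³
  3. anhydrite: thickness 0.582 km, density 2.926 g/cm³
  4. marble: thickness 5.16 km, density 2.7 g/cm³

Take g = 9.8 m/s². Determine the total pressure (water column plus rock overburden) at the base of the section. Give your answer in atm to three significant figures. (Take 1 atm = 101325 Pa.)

3430 atm

seawater: 1020 kg/m³ × 9.8 m/s² × 5309 m = 5.307×10^7 Pa = 523.7 atm
shale: 2230 kg/m³ × 9.8 m/s² × 5494 m = 1.201×10^8 Pa = 1185 atm
sandstone: 2190 kg/m³ × 9.8 m/s² × 1010 m = 2.168×10^7 Pa = 213.9 atm
anhydrite: 2926 kg/m³ × 9.8 m/s² × 582 m = 1.669×10^7 Pa = 164.7 atm
marble: 2700 kg/m³ × 9.8 m/s² × 5160 m = 1.365×10^8 Pa = 1347 atm
Total = 523.7 + 1185 + 213.9 + 164.7 + 1347 = 3434.8 atm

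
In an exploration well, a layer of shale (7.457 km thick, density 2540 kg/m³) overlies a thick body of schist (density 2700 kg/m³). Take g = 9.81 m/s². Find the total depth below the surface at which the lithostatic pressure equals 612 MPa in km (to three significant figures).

23.5 km

Pressure at base of upper layers: 2540×9.81×7457 = 1.858×10^8 Pa = 185.8 MPa
Remaining pressure to be supplied by schist: 6.120×10^8 − 1.858×10^8 = 4.262×10^8 Pa
Additional depth in schist = 4.262×10^8 Pa / (2700 kg/m³ × 9.81 m/s²) = 16091 m
Total depth = 7457 m + 16091 m = 23548 m
= 23.548 km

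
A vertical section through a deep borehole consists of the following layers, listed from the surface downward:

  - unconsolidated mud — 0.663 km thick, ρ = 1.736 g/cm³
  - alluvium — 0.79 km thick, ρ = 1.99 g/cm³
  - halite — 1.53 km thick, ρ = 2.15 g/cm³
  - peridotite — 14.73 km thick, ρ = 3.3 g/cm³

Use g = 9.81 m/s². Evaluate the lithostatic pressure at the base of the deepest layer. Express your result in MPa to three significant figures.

536 MPa

unconsolidated mud: 1736 kg/m³ × 9.81 m/s² × 663 m = 1.129×10^7 Pa = 11.29 MPa
alluvium: 1990 kg/m³ × 9.81 m/s² × 790 m = 1.542×10^7 Pa = 15.42 MPa
halite: 2150 kg/m³ × 9.81 m/s² × 1530 m = 3.227×10^7 Pa = 32.27 MPa
peridotite: 3300 kg/m³ × 9.81 m/s² × 14730 m = 4.769×10^8 Pa = 476.9 MPa
Total = 11.29 + 15.42 + 32.27 + 476.9 = 535.84 MPa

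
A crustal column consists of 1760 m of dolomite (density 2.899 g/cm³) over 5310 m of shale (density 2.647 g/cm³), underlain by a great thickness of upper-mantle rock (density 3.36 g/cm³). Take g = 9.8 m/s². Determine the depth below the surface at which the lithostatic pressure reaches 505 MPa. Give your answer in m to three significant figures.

Pressure at base of upper layers: 2899×9.8×1760 + 2647×9.8×5310 = 1.877×10^8 Pa = 187.7 MPa
Remaining pressure to be supplied by upper-mantle rock: 5.050×10^8 − 1.877×10^8 = 3.173×10^8 Pa
Additional depth in upper-mantle rock = 3.173×10^8 Pa / (3360 kg/m³ × 9.8 m/s²) = 9634.8 m
Total depth = 7070 m + 9634.8 m = 16705 m

16700 m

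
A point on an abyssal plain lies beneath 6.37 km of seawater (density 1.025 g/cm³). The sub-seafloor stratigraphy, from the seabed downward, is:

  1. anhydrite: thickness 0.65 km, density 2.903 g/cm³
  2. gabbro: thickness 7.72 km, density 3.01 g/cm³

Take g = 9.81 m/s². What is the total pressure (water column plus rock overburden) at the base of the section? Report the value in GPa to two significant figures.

0.31 GPa

seawater: 1025 kg/m³ × 9.81 m/s² × 6370 m = 6.405×10^7 Pa = 0.06405 GPa
anhydrite: 2903 kg/m³ × 9.81 m/s² × 650 m = 1.851×10^7 Pa = 0.01851 GPa
gabbro: 3010 kg/m³ × 9.81 m/s² × 7720 m = 2.280×10^8 Pa = 0.2280 GPa
Total = 0.06405 + 0.01851 + 0.2280 = 0.31052 GPa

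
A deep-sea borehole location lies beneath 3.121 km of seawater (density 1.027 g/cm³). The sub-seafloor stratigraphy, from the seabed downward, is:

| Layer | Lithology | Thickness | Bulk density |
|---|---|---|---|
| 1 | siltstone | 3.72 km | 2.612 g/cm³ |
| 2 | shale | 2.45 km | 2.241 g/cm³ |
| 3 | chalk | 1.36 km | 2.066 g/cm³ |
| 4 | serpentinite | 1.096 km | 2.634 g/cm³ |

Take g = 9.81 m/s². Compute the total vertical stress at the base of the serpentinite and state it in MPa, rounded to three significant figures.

237 MPa

seawater: 1027 kg/m³ × 9.81 m/s² × 3121 m = 3.144×10^7 Pa = 31.44 MPa
siltstone: 2612 kg/m³ × 9.81 m/s² × 3720 m = 9.532×10^7 Pa = 95.32 MPa
shale: 2241 kg/m³ × 9.81 m/s² × 2450 m = 5.386×10^7 Pa = 53.86 MPa
chalk: 2066 kg/m³ × 9.81 m/s² × 1360 m = 2.756×10^7 Pa = 27.56 MPa
serpentinite: 2634 kg/m³ × 9.81 m/s² × 1096 m = 2.832×10^7 Pa = 28.32 MPa
Total = 31.44 + 95.32 + 53.86 + 27.56 + 28.32 = 236.51 MPa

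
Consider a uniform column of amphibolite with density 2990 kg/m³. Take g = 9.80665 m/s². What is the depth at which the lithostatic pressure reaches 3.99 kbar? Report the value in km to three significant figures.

13.6 km

h = P/(ρg) = 3.99 kbar / (2990 kg/m³ × 9.80665 m/s²) = 3.990×10^8 Pa / 29322 Pa/m = 13608 m
= 13.608 km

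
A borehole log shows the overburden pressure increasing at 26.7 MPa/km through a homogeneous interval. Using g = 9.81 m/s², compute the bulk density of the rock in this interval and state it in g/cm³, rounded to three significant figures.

ρ = (dP/dz)/g = 26.7 MPa/km / 9.81 m/s² = 26700 Pa/m / 9.81 m/s² = 2721.7 kg/m³
= 2.722 g/cm³

2.72 g/cm³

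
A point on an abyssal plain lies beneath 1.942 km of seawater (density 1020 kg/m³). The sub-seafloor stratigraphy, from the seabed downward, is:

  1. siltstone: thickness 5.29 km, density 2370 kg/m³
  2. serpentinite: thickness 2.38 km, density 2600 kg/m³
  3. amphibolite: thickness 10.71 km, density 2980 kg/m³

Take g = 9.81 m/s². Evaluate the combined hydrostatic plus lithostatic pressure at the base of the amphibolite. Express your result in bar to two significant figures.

5200 bar

seawater: 1020 kg/m³ × 9.81 m/s² × 1942 m = 1.943×10^7 Pa = 194.3 bar
siltstone: 2370 kg/m³ × 9.81 m/s² × 5290 m = 1.230×10^8 Pa = 1230 bar
serpentinite: 2600 kg/m³ × 9.81 m/s² × 2380 m = 6.070×10^7 Pa = 607.0 bar
amphibolite: 2980 kg/m³ × 9.81 m/s² × 10710 m = 3.131×10^8 Pa = 3131 bar
Total = 194.3 + 1230 + 607.0 + 3131 = 5162.2 bar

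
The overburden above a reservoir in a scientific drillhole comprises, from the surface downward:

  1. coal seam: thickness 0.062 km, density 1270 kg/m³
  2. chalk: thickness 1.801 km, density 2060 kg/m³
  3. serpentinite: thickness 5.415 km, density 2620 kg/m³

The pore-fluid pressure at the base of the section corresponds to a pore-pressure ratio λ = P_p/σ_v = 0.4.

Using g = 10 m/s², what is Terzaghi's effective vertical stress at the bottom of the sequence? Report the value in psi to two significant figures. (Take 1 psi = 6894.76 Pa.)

16000 psi

Overburden (lithostatic) stress σ_v:
coal seam: 1270 kg/m³ × 10 m/s² × 62 m = 7.874×10^5 Pa = 0.7874 MPa
chalk: 2060 kg/m³ × 10 m/s² × 1801 m = 3.710×10^7 Pa = 37.10 MPa
serpentinite: 2620 kg/m³ × 10 m/s² × 5415 m = 1.419×10^8 Pa = 141.9 MPa
Total = 0.7874 + 37.10 + 141.9 = 179.76 MPa
Pore pressure P_p = λ·σ_v = 0.4 × 179.8 MPa = 71.90 MPa
Effective stress σ' = σ_v − P_p = 179.8 − 71.90 = 107.86 MPa = 15643 psi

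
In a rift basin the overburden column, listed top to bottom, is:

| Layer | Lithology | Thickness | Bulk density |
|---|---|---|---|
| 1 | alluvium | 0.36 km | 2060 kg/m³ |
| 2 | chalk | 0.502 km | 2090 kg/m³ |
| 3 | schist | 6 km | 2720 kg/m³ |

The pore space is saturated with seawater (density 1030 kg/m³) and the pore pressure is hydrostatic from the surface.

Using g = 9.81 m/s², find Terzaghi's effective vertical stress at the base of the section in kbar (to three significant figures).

Overburden (lithostatic) stress σ_v:
alluvium: 2060 kg/m³ × 9.81 m/s² × 360 m = 7.275×10^6 Pa = 7.275 MPa
chalk: 2090 kg/m³ × 9.81 m/s² × 502 m = 1.029×10^7 Pa = 10.29 MPa
schist: 2720 kg/m³ × 9.81 m/s² × 6000 m = 1.601×10^8 Pa = 160.1 MPa
Total = 7.275 + 10.29 + 160.1 = 177.67 MPa
Pore pressure P_p = 1030 kg/m³ × 9.81 m/s² × 6862 m = 6.934×10^7 Pa = 69.34 MPa
Effective stress σ' = σ_v − P_p = 177.7 − 69.34 = 108.33 MPa = 1.0833 kbar

1.08 kbar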